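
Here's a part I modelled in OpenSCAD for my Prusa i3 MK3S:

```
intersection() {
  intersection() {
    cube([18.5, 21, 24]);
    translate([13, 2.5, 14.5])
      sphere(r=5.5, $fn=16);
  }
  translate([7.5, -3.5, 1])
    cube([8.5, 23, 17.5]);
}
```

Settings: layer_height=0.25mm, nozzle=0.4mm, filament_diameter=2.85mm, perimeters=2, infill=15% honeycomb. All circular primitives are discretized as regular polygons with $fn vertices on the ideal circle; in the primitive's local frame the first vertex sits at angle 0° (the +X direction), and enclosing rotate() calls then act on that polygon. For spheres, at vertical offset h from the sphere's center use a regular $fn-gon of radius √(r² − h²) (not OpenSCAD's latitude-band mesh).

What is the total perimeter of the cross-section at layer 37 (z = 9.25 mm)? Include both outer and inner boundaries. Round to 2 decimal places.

At z = 9.25 mm: the cube is present — its section is the full 18.5×21 rectangle (perimeter 79.00 mm); the r=5.5 sphere at (13, 2.5) contributes a regular 16-gon of circumradius √(5.5²−5.25²) = 1.639 (perimeter = 2·16·1.639·sin(180°/16) = 10.23 mm); Taking the intersection: the r=5.5 sphere at (13, 2.5) lies inside the 18.5×21 cube, so the common part is the r=5.5 sphere at (13, 2.5) itself — boundary = 10.23 mm; the 8.5×23 cube at (7.5, -3.5) contributes its full rectangle (perimeter 63.00 mm); After intersecting: that combined region lies inside the 8.5×23 cube at (7.5, -3.5), so it is kept whole — boundary = 10.23 mm. Overall, the cross-section is a single solid region. Total boundary length (outer) = 10.23 mm.

10.23 mm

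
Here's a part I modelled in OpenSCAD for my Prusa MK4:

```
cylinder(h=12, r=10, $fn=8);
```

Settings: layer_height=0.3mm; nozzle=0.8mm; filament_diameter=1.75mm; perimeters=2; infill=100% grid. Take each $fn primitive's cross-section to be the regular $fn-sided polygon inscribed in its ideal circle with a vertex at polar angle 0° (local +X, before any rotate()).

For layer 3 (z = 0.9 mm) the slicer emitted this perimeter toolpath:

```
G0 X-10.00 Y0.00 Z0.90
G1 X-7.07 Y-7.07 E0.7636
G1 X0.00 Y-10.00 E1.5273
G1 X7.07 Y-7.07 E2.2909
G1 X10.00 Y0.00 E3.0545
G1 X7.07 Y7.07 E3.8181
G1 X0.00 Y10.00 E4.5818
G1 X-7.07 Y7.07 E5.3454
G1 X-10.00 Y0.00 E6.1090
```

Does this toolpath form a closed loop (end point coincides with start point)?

yes

Start point (G0): (-10.00, 0.00). End point (last G1): the path returns to the start — closed.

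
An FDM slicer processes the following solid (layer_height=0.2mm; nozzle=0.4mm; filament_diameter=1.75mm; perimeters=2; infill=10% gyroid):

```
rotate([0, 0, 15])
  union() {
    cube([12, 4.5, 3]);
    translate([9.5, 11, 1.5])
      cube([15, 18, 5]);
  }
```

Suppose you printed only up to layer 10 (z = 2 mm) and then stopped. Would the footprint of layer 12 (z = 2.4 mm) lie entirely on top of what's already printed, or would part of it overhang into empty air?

Compare the two slices. At z = 2: the cube is present — its section is the full 12×4.5 rectangle (area 54.00 mm²); the cube at (9.5, 11) is present — its section is the full 15×18 rectangle (area 270.00 mm²); Combining (union): the 2 present regions are separate (no shared area or edge), so areas and boundary lengths simply add and each stays a separate island — area = 324.00 mm²; (whole slice rotated 15° about Z — lengths, areas and connectivity unchanged). At z = 2.4: the 12×4.5 cube contributes its full rectangle (area 54.00 mm²); the 15×18 cube at (9.5, 11) contributes its full rectangle (area 270.00 mm²); Taking the union: the 2 present regions are separate (no shared area or edge), so areas and boundary lengths simply add and each stays a separate island — area = 324.00 mm²; (rotated 15° about Z; rotation is an isometry so areas/perimeters/island counts are preserved). Checking containment: the cross-section at z = 2.4 is a subset of the cross-section at z = 2.

entirely on top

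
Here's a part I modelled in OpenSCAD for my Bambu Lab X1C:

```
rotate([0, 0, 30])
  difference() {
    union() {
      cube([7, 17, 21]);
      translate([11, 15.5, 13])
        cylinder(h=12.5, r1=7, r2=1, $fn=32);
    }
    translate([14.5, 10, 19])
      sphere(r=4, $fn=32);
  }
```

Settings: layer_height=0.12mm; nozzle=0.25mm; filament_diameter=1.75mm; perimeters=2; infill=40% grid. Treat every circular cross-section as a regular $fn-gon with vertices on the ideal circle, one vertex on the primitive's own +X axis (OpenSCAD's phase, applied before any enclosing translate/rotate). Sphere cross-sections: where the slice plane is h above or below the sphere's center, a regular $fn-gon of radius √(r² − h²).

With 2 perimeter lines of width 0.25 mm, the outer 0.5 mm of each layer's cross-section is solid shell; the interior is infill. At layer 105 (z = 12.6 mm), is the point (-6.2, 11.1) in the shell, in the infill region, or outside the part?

At z = 12.6 mm: the cube is present — its section is the full 7×17 rectangle; the cone at (11, 15.5) is absent (z outside [13, 25.5]); Merging all regions: only the 7×17 cube is present, so the union is just that shape — 1 connected region; the sphere at (14.5, 10) is not intersected at this z (|z−center|=6.400 > r=4); After the difference (first − rest): none of the subtracted shapes is present at this height, so that combined region is unchanged — 1 connected region; (rotated 30° about Z; rotation is an isometry so areas/perimeters/island counts are preserved). Overall, the cross-section is a single solid region. Undo the 30° rotation: the query point maps to (0.181, 12.713) in the un-rotated model frame. The nearest boundary edge runs (0.00, 17.00)→(0.00, 0.00); distance from the point to it = 0.18 mm. The point is inside the cross-section, 0.18 mm from the nearest boundary — within the 0.5 mm shell band (2 × 0.25).

shell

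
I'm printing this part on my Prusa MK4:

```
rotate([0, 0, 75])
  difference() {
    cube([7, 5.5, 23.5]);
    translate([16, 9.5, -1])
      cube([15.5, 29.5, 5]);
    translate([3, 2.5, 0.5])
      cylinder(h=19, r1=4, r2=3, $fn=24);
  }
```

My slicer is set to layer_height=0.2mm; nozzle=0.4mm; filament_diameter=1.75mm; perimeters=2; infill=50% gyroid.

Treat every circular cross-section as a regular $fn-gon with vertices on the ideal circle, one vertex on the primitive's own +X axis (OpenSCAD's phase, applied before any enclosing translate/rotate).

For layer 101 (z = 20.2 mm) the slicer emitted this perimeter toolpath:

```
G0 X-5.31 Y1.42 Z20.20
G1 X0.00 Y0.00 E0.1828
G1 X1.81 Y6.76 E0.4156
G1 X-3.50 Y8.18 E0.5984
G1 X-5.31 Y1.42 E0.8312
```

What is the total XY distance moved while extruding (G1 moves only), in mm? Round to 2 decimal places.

Sum the Euclidean lengths of each G1 segment: total = 24.99 mm.

24.99 mm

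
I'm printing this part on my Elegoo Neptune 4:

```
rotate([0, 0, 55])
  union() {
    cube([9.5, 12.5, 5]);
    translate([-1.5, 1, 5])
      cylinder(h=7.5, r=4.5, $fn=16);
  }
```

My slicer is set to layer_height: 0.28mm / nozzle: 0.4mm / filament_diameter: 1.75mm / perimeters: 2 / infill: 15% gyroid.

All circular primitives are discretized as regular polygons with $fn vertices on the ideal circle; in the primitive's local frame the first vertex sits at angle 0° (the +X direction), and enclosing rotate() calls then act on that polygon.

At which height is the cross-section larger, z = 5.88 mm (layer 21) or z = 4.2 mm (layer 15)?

layer 15 (z = 4.2 mm)

Layer 21 (z = 5.88): the cube does not reach this height (z outside [0, 5]); the r=4.5 cylinder at (-1.5, 1) gives a regular 16-gon of circumradius 4.5 (constant along its height) (area = (16/2)·4.500²·sin(360°/16) = 61.99 mm²); Taking the union: only the r=4.5 cylinder at (-1.5, 1) is present, so the union is just that shape — area = 61.99 mm²; (rotated 55° about Z; rotation is an isometry so areas/perimeters/island counts are preserved). So its area = 61.99 mm². Layer 15 (z = 4.2): the cube is present — its section is the full 9.5×12.5 rectangle (area 118.75 mm²); the cylinder at (-1.5, 1) is absent (z outside [5, 12.5]); Combining (union): only the 9.5×12.5 cube is present, so the union is just that shape — area = 118.75 mm²; (rotated 55° about Z; rotation is an isometry so areas/perimeters/island counts are preserved). So its area = 118.75 mm². Layer 15 is larger (118.75 vs 61.99 mm²).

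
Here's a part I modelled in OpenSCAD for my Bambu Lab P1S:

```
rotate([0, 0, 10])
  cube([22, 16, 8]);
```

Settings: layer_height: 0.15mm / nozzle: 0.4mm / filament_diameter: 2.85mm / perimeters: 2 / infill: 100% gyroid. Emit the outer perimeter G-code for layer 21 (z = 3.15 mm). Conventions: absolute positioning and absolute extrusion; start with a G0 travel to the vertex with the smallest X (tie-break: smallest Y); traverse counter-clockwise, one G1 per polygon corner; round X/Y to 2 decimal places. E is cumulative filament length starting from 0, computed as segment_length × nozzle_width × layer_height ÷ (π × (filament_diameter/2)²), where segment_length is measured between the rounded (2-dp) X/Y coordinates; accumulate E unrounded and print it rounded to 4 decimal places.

G0 X-2.78 Y15.76 Z3.15
G1 X0.00 Y0.00 E0.1505
G1 X21.67 Y3.82 E0.3575
G1 X18.89 Y19.58 E0.5080
G1 X-2.78 Y15.76 E0.7149

At z = 3.15 mm: the cube is present — its section is the full 22×16 rectangle; (rotated 10° about Z; rotation is an isometry so areas/perimeters/island counts are preserved). The outline is a single polygon with 4 vertices. Extrusion per mm of travel: 0.4 × 0.15 / (π × 1.425²) = 0.009405. Accumulating E over each segment gives final E = 0.7149.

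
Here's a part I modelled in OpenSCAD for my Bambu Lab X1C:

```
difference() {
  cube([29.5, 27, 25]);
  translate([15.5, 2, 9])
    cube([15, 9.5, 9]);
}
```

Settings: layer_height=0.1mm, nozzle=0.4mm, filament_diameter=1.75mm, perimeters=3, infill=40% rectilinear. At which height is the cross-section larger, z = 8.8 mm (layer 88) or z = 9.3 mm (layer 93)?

layer 88 (z = 8.8 mm)

Layer 88 (z = 8.8): the 29.5×27 cube contributes its full rectangle (area 796.50 mm²); the cube at (15.5, 2) is not intersected at this z (z outside [9, 18]); After the difference (first − rest): none of the subtracted shapes is present at this height, so the 29.5×27 cube is unchanged — area = 796.50 mm². So its area = 796.50 mm². Layer 93 (z = 9.3): the cube is present — its section is the full 29.5×27 rectangle (area 796.50 mm²); the cube at (15.5, 2) (footprint 15×9.5) is included at this height (area 142.50 mm²); Subtracting the remaining from the first: starting from the 29.5×27 cube (796.50 mm²), the 15×9.5 cube at (15.5, 2) partially overlaps it — only the 133.00 mm² overlap (of its 142.50 mm²) is removed, clipping the outline — area = 663.50 mm². So its area = 663.50 mm². Layer 88 is larger (796.50 vs 663.50 mm²).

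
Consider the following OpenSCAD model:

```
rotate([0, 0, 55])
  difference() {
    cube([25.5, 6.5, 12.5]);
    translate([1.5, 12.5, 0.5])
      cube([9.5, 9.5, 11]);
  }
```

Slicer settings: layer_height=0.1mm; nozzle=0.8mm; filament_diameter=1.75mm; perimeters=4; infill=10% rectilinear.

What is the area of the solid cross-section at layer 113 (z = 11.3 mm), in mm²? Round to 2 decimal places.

At z = 11.3 mm: the cube (footprint 25.5×6.5) is included at this height (area 165.75 mm²); the 9.5×9.5 cube at (1.5, 12.5) contributes its full rectangle (area 90.25 mm²); After the difference (first − rest): starting from the 25.5×6.5 cube (165.75 mm²), the 9.5×9.5 cube at (1.5, 12.5) misses the remaining region (no effect) — area = 165.75 mm²; (rotated 55° about Z; rotation is an isometry so areas/perimeters/island counts are preserved). Overall, the cross-section is a single solid region. Net area = 165.75 mm².

165.75 mm²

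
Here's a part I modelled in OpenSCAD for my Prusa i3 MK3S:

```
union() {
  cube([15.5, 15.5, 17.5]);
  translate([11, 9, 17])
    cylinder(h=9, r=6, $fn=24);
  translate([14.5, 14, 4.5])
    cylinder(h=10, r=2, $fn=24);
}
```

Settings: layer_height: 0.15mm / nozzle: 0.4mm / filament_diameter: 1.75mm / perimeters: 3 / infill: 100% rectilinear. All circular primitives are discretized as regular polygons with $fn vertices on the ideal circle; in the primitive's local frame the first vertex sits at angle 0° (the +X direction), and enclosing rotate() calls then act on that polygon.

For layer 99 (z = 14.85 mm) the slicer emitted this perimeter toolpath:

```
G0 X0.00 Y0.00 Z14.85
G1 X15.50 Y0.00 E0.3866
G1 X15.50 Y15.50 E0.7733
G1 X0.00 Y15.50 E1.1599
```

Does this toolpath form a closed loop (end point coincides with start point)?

no

Start point (G0): (0.00, 0.00). End point (last G1): the path does not return to the start — open.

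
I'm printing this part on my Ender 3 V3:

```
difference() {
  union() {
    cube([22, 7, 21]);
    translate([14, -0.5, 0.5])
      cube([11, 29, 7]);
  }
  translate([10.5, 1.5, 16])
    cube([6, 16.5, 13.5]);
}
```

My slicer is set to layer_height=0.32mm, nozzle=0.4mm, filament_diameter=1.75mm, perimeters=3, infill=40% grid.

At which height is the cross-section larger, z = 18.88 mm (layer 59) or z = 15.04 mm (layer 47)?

layer 47 (z = 15.04 mm)

Layer 59 (z = 18.88): the cube (footprint 22×7) is included at this height (area 154.00 mm²); the cube at (14, -0.5) is absent (z outside [0.5, 7.5]); Taking the union: only the 22×7 cube is present, so the union is just that shape — area = 154.00 mm²; the 6×16.5 cube at (10.5, 1.5) contributes its full rectangle (area 99.00 mm²); After the difference (first − rest): starting from the result so far (154.00 mm²), the 6×16.5 cube at (10.5, 1.5) partially overlaps it — only the 33.00 mm² overlap (of its 99.00 mm²) is removed, clipping the outline — area = 121.00 mm². So its area = 121.00 mm². Layer 47 (z = 15.04): the cube is present — its section is the full 22×7 rectangle (area 154.00 mm²); the cube at (14, -0.5) does not reach this height (z outside [0.5, 7.5]); Taking the union: only the 22×7 cube is present, so the union is just that shape — area = 154.00 mm²; the cube at (10.5, 1.5) is not intersected at this z (z outside [16, 29.5]); Subtracting the remaining from the first: none of the subtracted shapes is present at this height, so that combined region is unchanged — area = 154.00 mm². So its area = 154.00 mm². Layer 47 is larger (154.00 vs 121.00 mm²).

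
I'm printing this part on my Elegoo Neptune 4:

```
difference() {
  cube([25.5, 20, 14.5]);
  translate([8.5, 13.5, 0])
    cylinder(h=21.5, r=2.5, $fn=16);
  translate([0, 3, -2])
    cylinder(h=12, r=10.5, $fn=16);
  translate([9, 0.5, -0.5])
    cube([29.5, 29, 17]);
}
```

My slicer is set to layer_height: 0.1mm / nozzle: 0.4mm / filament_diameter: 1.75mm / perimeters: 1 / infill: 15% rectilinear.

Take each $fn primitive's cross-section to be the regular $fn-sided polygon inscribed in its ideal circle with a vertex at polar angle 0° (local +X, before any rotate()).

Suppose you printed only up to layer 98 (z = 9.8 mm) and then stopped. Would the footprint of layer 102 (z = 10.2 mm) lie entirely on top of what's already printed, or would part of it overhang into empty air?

part overhangs

Compare the two slices. At z = 9.8: the 25.5×20 cube contributes its full rectangle (area 510.00 mm²); the r=2.5 cylinder at (8.5, 13.5) gives a regular 16-gon of circumradius 2.5 (constant along its height) (area = (16/2)·2.500²·sin(360°/16) = 19.13 mm²); the r=10.5 cylinder at (0, 3) contributes a regular 16-gon of circumradius 10.5 (area = (16/2)·10.500²·sin(360°/16) = 337.53 mm²); the cube at (9, 0.5) (footprint 29.5×29) is included at this height (area 855.50 mm²); Subtracting the remaining from the first: starting from the 25.5×20 cube (510.00 mm²), the r=2.5 cylinder at (8.5, 13.5) lies wholly inside it (removes its full 19.13 mm² and its 15.61 mm outline becomes a hole wall); the r=10.5 cylinder at (0, 3) partially overlaps it — only the 114.99 mm² overlap (of its 337.53 mm²) is removed, clipping the outline; the 29.5×29 cube at (9, 0.5) partially overlaps it — only the 306.72 mm² overlap (of its 855.50 mm²) is removed, clipping the outline — area = 69.16 mm². At z = 10.2: the cube (footprint 25.5×20) is included at this height (area 510.00 mm²); the cylinder at (8.5, 13.5): section is a regular 16-gon, circumradius r=2.5 (area = (16/2)·2.500²·sin(360°/16) = 19.13 mm²); the cylinder at (0, 3) does not reach this height (z outside [-2, 10]); the 29.5×29 cube at (9, 0.5) contributes its full rectangle (area 855.50 mm²); Taking the first minus the rest: starting from the 25.5×20 cube (510.00 mm²), the r=2.5 cylinder at (8.5, 13.5) lies wholly inside it (removes its full 19.13 mm² and its 15.61 mm outline becomes a hole wall); the 29.5×29 cube at (9, 0.5) partially overlaps it — only the 314.63 mm² overlap (of its 855.50 mm²) is removed, clipping the outline — area = 176.23 mm². Checking containment: at z = 10.2 the cross-section extends beyond the z = 9.8 cross-section by about 107.07 mm².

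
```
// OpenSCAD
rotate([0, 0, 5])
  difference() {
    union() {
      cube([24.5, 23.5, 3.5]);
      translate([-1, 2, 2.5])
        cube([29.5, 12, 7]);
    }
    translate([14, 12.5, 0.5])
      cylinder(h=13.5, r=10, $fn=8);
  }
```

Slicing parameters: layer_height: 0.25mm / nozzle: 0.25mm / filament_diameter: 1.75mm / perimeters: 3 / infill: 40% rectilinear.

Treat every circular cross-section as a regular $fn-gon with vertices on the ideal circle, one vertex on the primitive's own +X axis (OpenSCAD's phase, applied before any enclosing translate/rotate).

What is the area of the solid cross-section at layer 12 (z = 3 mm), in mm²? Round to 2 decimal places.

At z = 3 mm: the cube is present — its section is the full 24.5×23.5 rectangle (area 575.75 mm²); the cube at (-1, 2) (footprint 29.5×12) is included at this height (area 354.00 mm²); Merging all regions: the regions partially overlap — summed areas 929.75 mm² minus the doubly-counted overlap 294.00 mm² gives 635.75 mm² — area = 635.75 mm²; the r=10 cylinder at (14, 12.5) contributes a regular 8-gon of circumradius 10 (area = (8/2)·10.000²·sin(360°/8) = 282.84 mm²); After the difference (first − rest): starting from the result so far (635.75 mm²), the r=10 cylinder at (14, 12.5) lies wholly inside it (removes its full 282.84 mm² and its 61.23 mm outline becomes a hole wall) — area = 352.91 mm²; (rotated 5° about Z; rotation is an isometry so areas/perimeters/island counts are preserved). Overall, the cross-section is one region with 1 hole. Net area = 352.91 mm².

352.91 mm²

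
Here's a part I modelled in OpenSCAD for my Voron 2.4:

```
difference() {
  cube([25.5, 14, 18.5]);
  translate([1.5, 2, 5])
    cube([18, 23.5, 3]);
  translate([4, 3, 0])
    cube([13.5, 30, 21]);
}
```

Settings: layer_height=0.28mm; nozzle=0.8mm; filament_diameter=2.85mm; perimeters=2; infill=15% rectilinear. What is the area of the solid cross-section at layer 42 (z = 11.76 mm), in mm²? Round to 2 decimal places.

208.50 mm²

At z = 11.76 mm: the 25.5×14 cube contributes its full rectangle (area 357.00 mm²); the cube at (1.5, 2) is absent (z outside [5, 8]); the cube at (4, 3) (footprint 13.5×30) is included at this height (area 405.00 mm²); After the difference (first − rest): starting from the 25.5×14 cube (357.00 mm²), the 13.5×30 cube at (4, 3) partially overlaps it — only the 148.50 mm² overlap (of its 405.00 mm²) is removed, clipping the outline — area = 208.50 mm². Overall, the cross-section is a single solid region. Net area = 208.50 mm².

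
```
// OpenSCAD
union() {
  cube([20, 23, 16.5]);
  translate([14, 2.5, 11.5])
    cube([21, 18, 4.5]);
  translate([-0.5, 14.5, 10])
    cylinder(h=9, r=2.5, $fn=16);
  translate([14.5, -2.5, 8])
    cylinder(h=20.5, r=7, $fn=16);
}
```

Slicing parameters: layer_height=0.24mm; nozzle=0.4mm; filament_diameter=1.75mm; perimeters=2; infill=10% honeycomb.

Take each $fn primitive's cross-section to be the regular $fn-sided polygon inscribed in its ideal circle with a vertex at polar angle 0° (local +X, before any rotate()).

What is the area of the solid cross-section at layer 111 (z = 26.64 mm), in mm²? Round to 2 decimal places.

At z = 26.64 mm: the cube is absent (z outside [0, 16.5]); the cube at (14, 2.5) does not reach this height (z outside [11.5, 16]); the cylinder at (-0.5, 14.5) does not reach this height (z outside [10, 19]); the cylinder at (14.5, -2.5): section is a regular 16-gon, circumradius r=7 (area = (16/2)·7.000²·sin(360°/16) = 150.01 mm²); Merging all regions: only the r=7 cylinder at (14.5, -2.5) is present, so the union is just that shape — area = 150.01 mm². Overall, the cross-section is a single solid region. Net area = 150.01 mm².

150.01 mm²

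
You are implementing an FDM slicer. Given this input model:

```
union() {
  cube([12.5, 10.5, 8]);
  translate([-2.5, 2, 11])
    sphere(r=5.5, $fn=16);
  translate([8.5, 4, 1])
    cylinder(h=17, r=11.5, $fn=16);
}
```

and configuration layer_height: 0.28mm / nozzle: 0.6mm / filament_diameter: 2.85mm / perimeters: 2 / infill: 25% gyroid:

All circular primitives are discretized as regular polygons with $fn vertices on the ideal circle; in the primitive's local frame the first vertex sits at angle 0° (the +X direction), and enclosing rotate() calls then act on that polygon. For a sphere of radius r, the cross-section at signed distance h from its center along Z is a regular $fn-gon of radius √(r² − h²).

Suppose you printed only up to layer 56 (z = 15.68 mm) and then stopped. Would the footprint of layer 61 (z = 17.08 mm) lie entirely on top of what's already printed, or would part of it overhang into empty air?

Compare the two slices. At z = 15.68: the cube does not reach this height (z outside [0, 8]); the r=5.5 sphere at (-2.5, 2) contributes a regular 16-gon of circumradius √(5.5²−4.68²) = 2.889 (area = (16/2)·2.889²·sin(360°/16) = 25.56 mm²); the cylinder at (8.5, 4): section is a regular 16-gon, circumradius r=11.5 (area = (16/2)·11.500²·sin(360°/16) = 404.88 mm²); Combining (union): the regions partially overlap — summed areas 430.43 mm² minus the doubly-counted overlap 13.19 mm² gives 417.25 mm² — area = 417.25 mm². At z = 17.08: the cube does not reach this height (z outside [0, 8]); the sphere at (-2.5, 2) does not reach this height (|z−center|=6.080 > r=5.5); the r=11.5 cylinder at (8.5, 4) contributes a regular 16-gon of circumradius 11.5 (area = (16/2)·11.500²·sin(360°/16) = 404.88 mm²); Merging all regions: only the r=11.5 cylinder at (8.5, 4) is present, so the union is just that shape — area = 404.88 mm². Checking containment: the cross-section at z = 17.08 is a subset of the cross-section at z = 15.68.

entirely on top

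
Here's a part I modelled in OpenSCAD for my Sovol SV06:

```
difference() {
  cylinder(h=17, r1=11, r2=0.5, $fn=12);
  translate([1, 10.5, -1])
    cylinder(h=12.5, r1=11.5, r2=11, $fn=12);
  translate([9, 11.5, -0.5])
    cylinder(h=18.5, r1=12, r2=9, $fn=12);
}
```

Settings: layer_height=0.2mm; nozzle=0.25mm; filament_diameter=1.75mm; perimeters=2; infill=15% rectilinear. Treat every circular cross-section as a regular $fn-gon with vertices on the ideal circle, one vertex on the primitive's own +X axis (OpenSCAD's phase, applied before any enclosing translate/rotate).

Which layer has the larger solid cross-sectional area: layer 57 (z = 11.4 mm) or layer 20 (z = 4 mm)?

Layer 57 (z = 11.4): the cone: at t=0.671 of its height the radius interpolates to r₁+(r₂−r₁)t = 3.959, giving a regular 12-gon of that circumradius (area = (12/2)·3.959²·sin(360°/12) = 47.02 mm²); the cone at (1, 10.5) (r1=11.5→r2=11) has section circumradius 11.004 here — a regular 12-gon (area = (12/2)·11.004²·sin(360°/12) = 363.26 mm²); the cone at (9, 11.5) contributes a regular 12-gon of circumradius 10.070 (interpolated between r1=12 and r2=9 at t=0.643) (area = (12/2)·10.070²·sin(360°/12) = 304.23 mm²); Taking the first minus the rest: starting from the cone (47.02 mm²), the cone at (1, 10.5) partially overlaps it — only the 23.13 mm² overlap (of its 363.26 mm²) is removed, clipping the outline; the cone at (9, 11.5) misses the remaining region (no effect) — area = 23.89 mm². So its area = 23.89 mm². Layer 20 (z = 4): the cone contributes a regular 12-gon of circumradius 8.529 (interpolated between r1=11 and r2=0.5 at t=0.235) (area = (12/2)·8.529²·sin(360°/12) = 218.25 mm²); the cone at (1, 10.5): at t=0.400 of its height the radius interpolates to r₁+(r₂−r₁)t = 11.300, giving a regular 12-gon of that circumradius (area = (12/2)·11.300²·sin(360°/12) = 383.07 mm²); the cone at (9, 11.5) (r1=12→r2=9) has section circumradius 11.270 here — a regular 12-gon (area = (12/2)·11.270²·sin(360°/12) = 381.06 mm²); Subtracting the remaining from the first: starting from the cone (218.25 mm²), the cone at (1, 10.5) partially overlaps it — only the 99.15 mm² overlap (of its 383.07 mm²) is removed, clipping the outline; the cone at (9, 11.5) partially overlaps it — only the 1.28 mm² overlap (of its 381.06 mm²) is removed, clipping the outline — area = 117.82 mm². So its area = 117.82 mm². Layer 20 is larger (117.82 vs 23.89 mm²).

layer 20 (z = 4 mm)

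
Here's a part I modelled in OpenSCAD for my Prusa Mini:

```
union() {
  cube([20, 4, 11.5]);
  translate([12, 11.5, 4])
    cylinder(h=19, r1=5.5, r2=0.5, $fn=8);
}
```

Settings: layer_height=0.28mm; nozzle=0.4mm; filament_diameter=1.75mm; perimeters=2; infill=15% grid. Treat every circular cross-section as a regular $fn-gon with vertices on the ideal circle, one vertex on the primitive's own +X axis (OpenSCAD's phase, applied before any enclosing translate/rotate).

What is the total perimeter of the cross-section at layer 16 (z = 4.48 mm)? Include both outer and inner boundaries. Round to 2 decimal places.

At z = 4.48 mm: the cube (footprint 20×4) is included at this height (perimeter 48.00 mm); the cone at (12, 11.5) (r1=5.5→r2=0.5) has section circumradius 5.374 here — a regular 8-gon (perimeter = 2·8·5.374·sin(180°/8) = 32.90 mm); Merging all regions: the 2 present regions are separate (no shared area or edge), so areas and boundary lengths simply add and each stays a separate island — boundary = 80.90 mm. Overall, the cross-section has 2 separate islands. Total boundary length (outer) = 80.90 mm.

80.90 mm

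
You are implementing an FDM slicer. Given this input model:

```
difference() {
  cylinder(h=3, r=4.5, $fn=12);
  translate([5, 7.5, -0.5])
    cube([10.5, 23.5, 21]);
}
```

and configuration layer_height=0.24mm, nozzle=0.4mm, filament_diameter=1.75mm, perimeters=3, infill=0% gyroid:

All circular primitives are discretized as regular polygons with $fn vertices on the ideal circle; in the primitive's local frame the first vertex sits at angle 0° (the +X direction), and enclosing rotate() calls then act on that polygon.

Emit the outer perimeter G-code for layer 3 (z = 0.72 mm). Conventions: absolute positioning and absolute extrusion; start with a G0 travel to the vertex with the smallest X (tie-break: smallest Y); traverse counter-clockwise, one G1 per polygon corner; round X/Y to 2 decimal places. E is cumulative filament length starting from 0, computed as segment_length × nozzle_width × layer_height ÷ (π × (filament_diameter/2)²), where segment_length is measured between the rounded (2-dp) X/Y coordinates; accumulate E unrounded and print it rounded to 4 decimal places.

G0 X-4.50 Y0.00 Z0.72
G1 X-3.90 Y-2.25 E0.0929
G1 X-2.25 Y-3.90 E0.1861
G1 X0.00 Y-4.50 E0.2790
G1 X2.25 Y-3.90 E0.3720
G1 X3.90 Y-2.25 E0.4651
G1 X4.50 Y0.00 E0.5580
G1 X3.90 Y2.25 E0.6510
G1 X2.25 Y3.90 E0.7441
G1 X0.00 Y4.50 E0.8370
G1 X-2.25 Y3.90 E0.9300
G1 X-3.90 Y2.25 E1.0231
G1 X-4.50 Y0.00 E1.1161

At z = 0.72 mm: the r=4.5 cylinder gives a regular 12-gon of circumradius 4.5 (constant along its height); the cube at (5, 7.5) (footprint 10.5×23.5) is included at this height; After the difference (first − rest): starting from the r=4.5 cylinder, the 10.5×23.5 cube at (5, 7.5) misses the remaining region (no effect) — 1 connected region. The outline is a single polygon with 12 vertices. Extrusion per mm of travel: 0.4 × 0.24 / (π × 0.875²) = 0.039912. Accumulating E over each segment gives final E = 1.1161.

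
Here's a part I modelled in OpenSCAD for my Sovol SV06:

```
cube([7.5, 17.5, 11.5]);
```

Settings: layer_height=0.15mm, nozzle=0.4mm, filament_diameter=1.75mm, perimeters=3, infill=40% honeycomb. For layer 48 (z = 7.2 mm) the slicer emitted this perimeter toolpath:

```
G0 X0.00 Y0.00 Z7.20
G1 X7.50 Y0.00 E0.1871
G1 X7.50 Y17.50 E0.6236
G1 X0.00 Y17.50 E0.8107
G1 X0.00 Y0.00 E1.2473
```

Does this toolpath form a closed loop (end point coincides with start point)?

Start point (G0): (0.00, 0.00). End point (last G1): the path returns to the start — closed.

yes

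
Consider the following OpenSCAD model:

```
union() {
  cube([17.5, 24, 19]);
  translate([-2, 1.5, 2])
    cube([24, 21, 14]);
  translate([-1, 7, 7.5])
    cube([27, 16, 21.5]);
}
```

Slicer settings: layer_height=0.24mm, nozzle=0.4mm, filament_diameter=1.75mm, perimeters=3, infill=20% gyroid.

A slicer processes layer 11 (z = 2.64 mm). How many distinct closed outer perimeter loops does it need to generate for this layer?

1

At z = 2.64 mm: the cube (footprint 17.5×24) is included at this height; the cube at (-2, 1.5) (footprint 24×21) is included at this height; the cube at (-1, 7) is absent (z outside [7.5, 29]); Merging all regions: the regions partially overlap (shared area 367.50 mm²), so overlapping operands fuse into one piece — 1 connected region. The result has 1 disconnected region.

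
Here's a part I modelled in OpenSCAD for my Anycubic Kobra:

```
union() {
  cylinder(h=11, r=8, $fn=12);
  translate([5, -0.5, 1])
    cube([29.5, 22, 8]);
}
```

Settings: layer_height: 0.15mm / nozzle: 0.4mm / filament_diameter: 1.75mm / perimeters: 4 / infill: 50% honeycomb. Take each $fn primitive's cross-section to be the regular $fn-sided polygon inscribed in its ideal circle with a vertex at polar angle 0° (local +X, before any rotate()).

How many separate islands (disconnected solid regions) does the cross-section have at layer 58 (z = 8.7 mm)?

At z = 8.7 mm: the r=8 cylinder contributes a regular 12-gon of circumradius 8; the cube at (5, -0.5) (footprint 29.5×22) is included at this height; Merging all regions: the regions partially overlap (shared area 13.18 mm²), so overlapping operands fuse into one piece — 1 connected region. Overall, the cross-section is a single solid region. Island count = 1.

1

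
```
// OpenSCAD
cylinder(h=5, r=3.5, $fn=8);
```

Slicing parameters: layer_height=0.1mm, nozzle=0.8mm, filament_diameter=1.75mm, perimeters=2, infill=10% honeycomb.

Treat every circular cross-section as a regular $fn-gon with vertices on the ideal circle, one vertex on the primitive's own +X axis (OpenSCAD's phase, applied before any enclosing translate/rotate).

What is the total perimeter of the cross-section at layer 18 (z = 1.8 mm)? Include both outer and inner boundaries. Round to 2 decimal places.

At z = 1.8 mm: the r=3.5 cylinder contributes a regular 8-gon of circumradius 3.5 (perimeter = 2·8·3.500·sin(180°/8) = 21.43 mm). Overall, the cross-section is a single solid region. Total boundary length (outer) = 21.43 mm.

21.43 mm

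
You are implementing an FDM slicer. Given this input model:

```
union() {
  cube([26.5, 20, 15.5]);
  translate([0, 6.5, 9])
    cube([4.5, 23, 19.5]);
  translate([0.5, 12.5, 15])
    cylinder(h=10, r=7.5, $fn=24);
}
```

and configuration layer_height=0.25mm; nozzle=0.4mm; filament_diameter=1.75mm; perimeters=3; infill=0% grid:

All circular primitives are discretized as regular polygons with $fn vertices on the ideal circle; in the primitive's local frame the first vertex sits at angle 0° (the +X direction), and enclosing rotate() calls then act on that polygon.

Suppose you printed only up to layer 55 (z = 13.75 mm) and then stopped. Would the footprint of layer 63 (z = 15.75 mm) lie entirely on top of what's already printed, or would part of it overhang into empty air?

Compare the two slices. At z = 13.75: the 26.5×20 cube contributes its full rectangle (area 530.00 mm²); the cube at (0, 6.5) is present — its section is the full 4.5×23 rectangle (area 103.50 mm²); the cylinder at (0.5, 12.5) is not intersected at this z (z outside [15, 25]); Taking the union: the regions partially overlap — summed areas 633.50 mm² minus the doubly-counted overlap 60.75 mm² gives 572.75 mm² — area = 572.75 mm². At z = 15.75: the cube is absent (z outside [0, 15.5]); the cube at (0, 6.5) (footprint 4.5×23) is included at this height (area 103.50 mm²); the r=7.5 cylinder at (0.5, 12.5) gives a regular 24-gon of circumradius 7.5 (constant along its height) (area = (24/2)·7.500²·sin(360°/24) = 174.70 mm²); Taking the union: the regions partially overlap — summed areas 278.20 mm² minus the doubly-counted overlap 59.07 mm² gives 219.13 mm² — area = 219.13 mm². Checking containment: at z = 15.75 the cross-section extends beyond the z = 13.75 cross-section by about 79.88 mm².

part overhangs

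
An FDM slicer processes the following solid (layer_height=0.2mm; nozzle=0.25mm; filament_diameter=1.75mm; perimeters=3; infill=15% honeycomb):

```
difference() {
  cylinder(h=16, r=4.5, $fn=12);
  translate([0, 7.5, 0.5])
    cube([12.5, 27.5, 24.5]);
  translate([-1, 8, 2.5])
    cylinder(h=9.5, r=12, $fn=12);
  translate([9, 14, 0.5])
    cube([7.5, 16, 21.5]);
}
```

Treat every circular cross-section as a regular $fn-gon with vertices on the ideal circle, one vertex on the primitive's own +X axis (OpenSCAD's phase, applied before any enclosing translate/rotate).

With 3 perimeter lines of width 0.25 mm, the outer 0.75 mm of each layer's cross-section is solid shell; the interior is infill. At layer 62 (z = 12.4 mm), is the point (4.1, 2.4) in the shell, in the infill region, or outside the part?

outside

At z = 12.4 mm: the cylinder: section is a regular 12-gon, circumradius r=4.5; the 12.5×27.5 cube at (0, 7.5) contributes its full rectangle; the cylinder at (-1, 8) is absent (z outside [2.5, 12]); the cube at (9, 14) (footprint 7.5×16) is included at this height; After the difference (first − rest): starting from the r=4.5 cylinder, the 12.5×27.5 cube at (0, 7.5) misses the remaining region (no effect); the 7.5×16 cube at (9, 14) misses the remaining region (no effect) — 1 connected region. Overall, the cross-section is a single solid region. The nearest boundary edge runs (2.25, 3.90)→(3.90, 2.25); distance from the point to it = 0.25 mm. The point is not inside any of the regions above, so it lies outside the cross-section (0.25 mm from the nearest boundary).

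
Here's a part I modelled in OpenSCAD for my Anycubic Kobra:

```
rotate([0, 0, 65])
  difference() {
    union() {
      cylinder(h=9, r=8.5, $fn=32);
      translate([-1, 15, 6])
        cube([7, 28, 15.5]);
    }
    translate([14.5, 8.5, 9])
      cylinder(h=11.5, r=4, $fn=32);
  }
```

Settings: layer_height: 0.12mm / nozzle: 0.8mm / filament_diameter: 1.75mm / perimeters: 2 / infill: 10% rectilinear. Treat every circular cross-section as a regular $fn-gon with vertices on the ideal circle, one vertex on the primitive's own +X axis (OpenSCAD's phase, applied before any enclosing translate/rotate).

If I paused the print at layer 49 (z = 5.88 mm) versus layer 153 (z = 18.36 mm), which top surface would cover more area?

Layer 49 (z = 5.88): the r=8.5 cylinder contributes a regular 32-gon of circumradius 8.5 (area = (32/2)·8.500²·sin(360°/32) = 225.52 mm²); the cube at (-1, 15) is absent (z outside [6, 21.5]); Combining (union): only the r=8.5 cylinder is present, so the union is just that shape — area = 225.52 mm²; the cylinder at (14.5, 8.5) is not intersected at this z (z outside [9, 20.5]); Taking the first minus the rest: none of the subtracted shapes is present at this height, so that combined region is unchanged — area = 225.52 mm²; (whole slice rotated 65° about Z — lengths, areas and connectivity unchanged). So its area = 225.52 mm². Layer 153 (z = 18.36): the cylinder is not intersected at this z (z outside [0, 9]); the cube at (-1, 15) (footprint 7×28) is included at this height (area 196.00 mm²); Merging all regions: only the 7×28 cube at (-1, 15) is present, so the union is just that shape — area = 196.00 mm²; the cylinder at (14.5, 8.5): section is a regular 32-gon, circumradius r=4 (area = (32/2)·4.000²·sin(360°/32) = 49.94 mm²); After the difference (first − rest): starting from the result so far (196.00 mm²), the r=4 cylinder at (14.5, 8.5) misses the remaining region (no effect) — area = 196.00 mm²; (rotated 65° about Z; rotation is an isometry so areas/perimeters/island counts are preserved). So its area = 196.00 mm². Layer 49 is larger (225.52 vs 196.00 mm²).

layer 49 (z = 5.88 mm)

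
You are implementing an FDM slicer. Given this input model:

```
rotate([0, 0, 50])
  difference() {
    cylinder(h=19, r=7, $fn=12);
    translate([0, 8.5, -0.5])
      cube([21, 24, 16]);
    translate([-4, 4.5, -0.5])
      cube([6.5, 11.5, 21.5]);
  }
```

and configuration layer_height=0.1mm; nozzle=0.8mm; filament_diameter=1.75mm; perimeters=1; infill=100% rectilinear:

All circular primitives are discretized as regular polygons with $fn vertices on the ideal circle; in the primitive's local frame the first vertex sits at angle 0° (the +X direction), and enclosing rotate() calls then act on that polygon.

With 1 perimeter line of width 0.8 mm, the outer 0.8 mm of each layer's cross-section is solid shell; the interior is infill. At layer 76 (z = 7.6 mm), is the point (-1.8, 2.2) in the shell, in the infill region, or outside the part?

At z = 7.6 mm: the r=7 cylinder contributes a regular 12-gon of circumradius 7; the cube at (0, 8.5) is present — its section is the full 21×24 rectangle; the cube at (-4, 4.5) is present — its section is the full 6.5×11.5 rectangle; Taking the first minus the rest: starting from the r=7 cylinder, the 21×24 cube at (0, 8.5) misses the remaining region (no effect); the 6.5×11.5 cube at (-4, 4.5) partially overlaps it — only the 13.18 mm² overlap (of its 74.75 mm²) is removed, clipping the outline — 1 connected region; (whole slice rotated 50° about Z — lengths, areas and connectivity unchanged). Overall, the cross-section is a single solid region. Undo the 50° rotation: the query point maps to (0.528, 2.793) in the un-rotated model frame. The nearest boundary edge runs (-4.00, 4.50)→(2.50, 4.50); distance from the point to it = 1.71 mm. The point is inside the cross-section and 1.71 mm from the nearest boundary — more than the 0.8 mm shell width (1 × 0.8), so it's in the infill interior.

infill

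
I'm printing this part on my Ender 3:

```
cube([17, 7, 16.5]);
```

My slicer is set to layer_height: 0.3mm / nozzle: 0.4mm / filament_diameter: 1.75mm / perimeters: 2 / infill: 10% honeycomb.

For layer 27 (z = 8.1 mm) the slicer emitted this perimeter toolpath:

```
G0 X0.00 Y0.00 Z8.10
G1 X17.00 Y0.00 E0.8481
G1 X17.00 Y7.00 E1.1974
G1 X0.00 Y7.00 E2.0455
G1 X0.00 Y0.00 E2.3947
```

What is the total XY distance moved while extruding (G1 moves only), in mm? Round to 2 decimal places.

Sum the Euclidean lengths of each G1 segment: total = 48.00 mm.

48.00 mm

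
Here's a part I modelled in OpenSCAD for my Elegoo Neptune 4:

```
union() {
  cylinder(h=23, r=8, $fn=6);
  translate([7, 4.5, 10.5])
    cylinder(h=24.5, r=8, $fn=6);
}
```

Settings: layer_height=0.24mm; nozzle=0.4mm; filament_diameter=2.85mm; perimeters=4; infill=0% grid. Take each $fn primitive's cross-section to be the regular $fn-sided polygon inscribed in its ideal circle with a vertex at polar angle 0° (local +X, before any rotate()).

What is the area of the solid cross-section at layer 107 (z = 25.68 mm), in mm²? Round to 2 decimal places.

166.28 mm²

At z = 25.68 mm: the cylinder does not reach this height (z outside [0, 23]); the r=8 cylinder at (7, 4.5) gives a regular 6-gon of circumradius 8 (constant along its height) (area = (6/2)·8.000²·sin(360°/6) = 166.28 mm²); Merging all regions: only the r=8 cylinder at (7, 4.5) is present, so the union is just that shape — area = 166.28 mm². Overall, the cross-section is a single solid region. Net area = 166.28 mm².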